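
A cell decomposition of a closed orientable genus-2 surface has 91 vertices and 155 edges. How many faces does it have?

62

For a closed orientable surface of genus 2, χ = 2 − 2·2 = -2.
F = -2 − V + E = -2 − 91 + 155 = 62.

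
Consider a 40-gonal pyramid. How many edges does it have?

A pyramid on an n-gon base has one n-gon and n triangles: V = 40 + 1 = 41, E = 2·40 = 80, F = 40 + 1 = 41.

80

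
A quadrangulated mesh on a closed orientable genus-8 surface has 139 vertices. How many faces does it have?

153

χ = 2 − 2·8 = -14, and every face is a square so 4F = 2E.
V − E + F = -14 with E = 4F/2 gives 139 − (4/2 − 1)·F = -14, so F = 153 and E = 306.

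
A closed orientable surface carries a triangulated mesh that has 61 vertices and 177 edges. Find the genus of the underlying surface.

0

Every face is a triangle and each edge borders two faces, so 3F = 2·177, giving F = 118.
χ = V − E + F = 61 − 177 + 118 = 2.
For a closed orientable surface χ = 2 − 2g, so g = (2 − (2))/2 = 0.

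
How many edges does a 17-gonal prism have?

A prism on an n-gon has two n-gon bases and n rectangular sides: V = 2·17 = 34, E = 3·17 = 51, F = 17 + 2 = 19.
Check: V − E + F = 34 − 51 + 19 = 2.

51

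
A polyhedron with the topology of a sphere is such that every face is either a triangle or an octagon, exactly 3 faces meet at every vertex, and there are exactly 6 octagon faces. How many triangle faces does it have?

8

Let x be the number of triangles; then F = 6 + x.
Edge–face incidences: 2E = 8·6 + 3·x = 48 + 3x.
Every vertex has degree 3, so 3V = 2E.
Euler: V − E + F = 2 ⇒ (2E)/3 − E + (6 + x) = 2.
Multiply by 6: 2·(2E) − 3·(2E) + 6·(6 + x) = 12, i.e. 36 + 6x − (48 + 3x) = 12.
Collecting terms: 3x − 12 = 12, so 3x = 24, so x = 8.
Then 2E = 48 + 3·8 = 72, so E = 36, V = 2E/3 = 24, F = 6 + 8 = 14.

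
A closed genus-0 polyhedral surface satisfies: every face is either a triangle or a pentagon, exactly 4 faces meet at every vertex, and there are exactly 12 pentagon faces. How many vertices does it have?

Let x be the number of triangles; then F = 12 + x.
Edge–face incidences: 2E = 5·12 + 3·x = 60 + 3x.
Every vertex has degree 4, so 4V = 2E.
Euler: V − E + F = 2 ⇒ (2E)/4 − E + (12 + x) = 2.
Multiply by 8: 2·(2E) − 4·(2E) + 8·(12 + x) = 16, i.e. 96 + 8x − 2·(60 + 3x) = 16.
Collecting terms: 2x − 24 = 16, so 2x = 40, so x = 20.
Then 2E = 60 + 3·20 = 120, so E = 60, V = 2E/4 = 30, F = 12 + 20 = 32.

30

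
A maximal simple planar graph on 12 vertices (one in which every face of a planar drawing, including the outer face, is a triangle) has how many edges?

30

In a plane triangulation 3F = 2E and V − E + F = 2, so E = 3V − 6 = 3·12 − 6 = 30.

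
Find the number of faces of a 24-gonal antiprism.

An antiprism on an n-gon has two n-gon caps and 2n triangles: V = 2·24 = 48, E = 4·24 = 96, F = 2·24 + 2 = 50.
Check: V − E + F = 48 − 96 + 50 = 2.

50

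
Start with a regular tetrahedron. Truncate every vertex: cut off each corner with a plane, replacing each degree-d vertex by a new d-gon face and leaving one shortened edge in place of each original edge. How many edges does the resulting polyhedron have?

18

The base solid has V = 4, E = 6, F = 4.
Truncation replaces each original edge-end by a new vertex, so V′ = 2E = 12.
Each original edge survives, and each old vertex of degree d contributes d new edges; summing degrees gives Σd = 2E, so E′ = E + 2E = 3E = 18.
Each original face survives and each original vertex becomes one new face: F′ = F + V = 8.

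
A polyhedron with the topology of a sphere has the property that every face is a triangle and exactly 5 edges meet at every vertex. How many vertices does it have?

12

Each face has 3 edges and each edge borders two faces, so 2E = 3F.
Each vertex has degree 5, so 5V = 2E and hence V = 3F/5.
Euler: V − E + F = 2 ⇒ (3F/5) − (3F/2) + F = 2.
Multiply by 10: (6 − 15 + 10)F = 20, i.e. 1F = 20.
So F = 20, E = 3·20/2 = 30, V = 3·20/5 = 12.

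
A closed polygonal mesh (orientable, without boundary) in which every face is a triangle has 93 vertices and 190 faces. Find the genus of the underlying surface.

2

Every face is a triangle, so 2E = 3·190 = 570, giving E = 285.
χ = V − E + F = 93 − 285 + 190 = -2.
For a closed orientable surface χ = 2 − 2g, so g = (2 − (-2))/2 = 2.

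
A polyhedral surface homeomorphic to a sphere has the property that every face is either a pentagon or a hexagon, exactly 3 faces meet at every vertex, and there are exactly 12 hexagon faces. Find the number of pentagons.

Let x be the number of pentagons; then F = 12 + x.
Edge–face incidences: 2E = 6·12 + 5·x = 72 + 5x.
Every vertex has degree 3, so 3V = 2E.
Euler: V − E + F = 2 ⇒ (2E)/3 − E + (12 + x) = 2.
Multiply by 6: 2·(2E) − 3·(2E) + 6·(12 + x) = 12, i.e. 72 + 6x − (72 + 5x) = 12.
Collecting terms: x = 12.
Then 2E = 72 + 5·12 = 132, so E = 66, V = 2E/3 = 44, F = 12 + 12 = 24.

12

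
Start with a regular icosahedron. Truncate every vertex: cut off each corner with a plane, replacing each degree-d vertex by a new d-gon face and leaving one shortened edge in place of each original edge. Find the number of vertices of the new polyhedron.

The base solid has V = 12, E = 30, F = 20.
Truncation replaces each original edge-end by a new vertex, so V′ = 2E = 60.
Each original edge survives, and each old vertex of degree d contributes d new edges; summing degrees gives Σd = 2E, so E′ = E + 2E = 3E = 90.
Each original face survives and each original vertex becomes one new face: F′ = F + V = 32.

60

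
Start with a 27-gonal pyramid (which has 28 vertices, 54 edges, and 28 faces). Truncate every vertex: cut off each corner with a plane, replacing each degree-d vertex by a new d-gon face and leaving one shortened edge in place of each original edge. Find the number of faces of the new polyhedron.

56

Truncation replaces each original edge-end by a new vertex, so V′ = 2E = 108.
Each original edge survives, and each old vertex of degree d contributes d new edges; summing degrees gives Σd = 2E, so E′ = E + 2E = 3E = 162.
Each original face survives and each original vertex becomes one new face: F′ = F + V = 56.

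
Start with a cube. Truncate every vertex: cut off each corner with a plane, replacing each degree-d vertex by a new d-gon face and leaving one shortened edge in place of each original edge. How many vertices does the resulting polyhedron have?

The base solid has V = 8, E = 12, F = 6.
Truncation replaces each original edge-end by a new vertex, so V′ = 2E = 24.
Each original edge survives, and each old vertex of degree d contributes d new edges; summing degrees gives Σd = 2E, so E′ = E + 2E = 3E = 36.
Each original face survives and each original vertex becomes one new face: F′ = F + V = 14.

24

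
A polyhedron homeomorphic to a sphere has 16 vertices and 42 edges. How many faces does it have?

Here V − E + F = 2.
F = 2 − V + E = 2 − 16 + 42 = 28.

28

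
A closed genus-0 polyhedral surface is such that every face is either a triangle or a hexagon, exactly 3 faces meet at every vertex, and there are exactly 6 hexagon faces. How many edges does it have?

Let x be the number of triangles; then F = 6 + x.
Edge–face incidences: 2E = 6·6 + 3·x = 36 + 3x.
Every vertex has degree 3, so 3V = 2E.
Euler: V − E + F = 2 ⇒ (2E)/3 − E + (6 + x) = 2.
Multiply by 6: 2·(2E) − 3·(2E) + 6·(6 + x) = 12, i.e. 36 + 6x − (36 + 3x) = 12.
Collecting terms: 3x = 12, so x = 4.
Then 2E = 36 + 3·4 = 48, so E = 24, V = 2E/3 = 16, F = 6 + 4 = 10.

24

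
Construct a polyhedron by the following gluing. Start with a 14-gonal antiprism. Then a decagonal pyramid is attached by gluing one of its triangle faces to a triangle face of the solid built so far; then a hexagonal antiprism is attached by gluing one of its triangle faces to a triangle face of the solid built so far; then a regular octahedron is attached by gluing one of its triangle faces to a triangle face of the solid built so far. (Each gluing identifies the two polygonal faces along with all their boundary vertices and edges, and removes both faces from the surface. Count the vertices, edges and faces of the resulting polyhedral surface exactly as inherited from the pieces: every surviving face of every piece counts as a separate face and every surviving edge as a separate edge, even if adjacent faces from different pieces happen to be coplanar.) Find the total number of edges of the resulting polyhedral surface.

103

A 14-gonal antiprism: V=28, E=56, F=30.
Attach a decagonal pyramid (V=11, E=20, F=11) along a 3-gon: merge 3 vertices and 3 edges, delete both glued faces → V=36, E=73, F=39.
Attach a hexagonal antiprism (V=12, E=24, F=14) along a 3-gon: merge 3 vertices and 3 edges, delete both glued faces → V=45, E=94, F=51.
Attach a regular octahedron (V=6, E=12, F=8) along a 3-gon: merge 3 vertices and 3 edges, delete both glued faces → V=48, E=103, F=57.
Check: V − E + F = 48 − 103 + 57 = 2.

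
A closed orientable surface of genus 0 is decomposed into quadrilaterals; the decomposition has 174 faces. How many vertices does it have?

176

χ = 2 − 2·0 = 2, and every face is a square so 4F = 2E.
E = 4·174/2 = 348. Then V = 2 + E − F = 2 + 348 − 174 = 176.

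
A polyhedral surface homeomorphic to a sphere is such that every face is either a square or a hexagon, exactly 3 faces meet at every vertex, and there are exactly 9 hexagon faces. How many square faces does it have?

6

Let x be the number of squares; then F = 9 + x.
Edge–face incidences: 2E = 6·9 + 4·x = 54 + 4x.
Every vertex has degree 3, so 3V = 2E.
Euler: V − E + F = 2 ⇒ (2E)/3 − E + (9 + x) = 2.
Multiply by 6: 2·(2E) − 3·(2E) + 6·(9 + x) = 12, i.e. 54 + 6x − (54 + 4x) = 12.
Collecting terms: 2x = 12, so x = 6.
Then 2E = 54 + 4·6 = 78, so E = 39, V = 2E/3 = 26, F = 9 + 6 = 15.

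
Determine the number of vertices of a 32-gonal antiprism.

64

An antiprism on an n-gon has two n-gon caps and 2n triangles: V = 2·32 = 64, E = 4·32 = 128, F = 2·32 + 2 = 66.
Check: V − E + F = 64 − 128 + 66 = 2.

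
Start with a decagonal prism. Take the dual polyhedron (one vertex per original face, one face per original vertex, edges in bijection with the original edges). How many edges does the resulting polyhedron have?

30

The base solid has V = 20, E = 30, F = 12.
The dual swaps V and F and preserves E: V′ = F = 12, E′ = E = 30, F′ = V = 20.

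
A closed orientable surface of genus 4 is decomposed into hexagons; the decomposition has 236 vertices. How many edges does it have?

χ = 2 − 2·4 = -6, and every face is a hexagon so 6F = 2E.
V − E + F = -6 with E = 6F/2 gives 236 − (6/2 − 1)·F = -6, so F = 121 and E = 363.

363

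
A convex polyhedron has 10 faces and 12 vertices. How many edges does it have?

20

Here V − E + F = 2.
E = V + F − (2) = 12 + 10 − (2) = 20.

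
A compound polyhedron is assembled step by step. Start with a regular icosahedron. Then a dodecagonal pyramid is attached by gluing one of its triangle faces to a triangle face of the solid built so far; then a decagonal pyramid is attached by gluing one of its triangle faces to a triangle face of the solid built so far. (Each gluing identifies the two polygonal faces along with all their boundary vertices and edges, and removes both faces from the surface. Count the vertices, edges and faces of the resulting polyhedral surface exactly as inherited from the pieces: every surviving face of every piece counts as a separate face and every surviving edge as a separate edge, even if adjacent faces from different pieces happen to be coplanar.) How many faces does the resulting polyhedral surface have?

A regular icosahedron: V=12, E=30, F=20.
Attach a dodecagonal pyramid (V=13, E=24, F=13) along a 3-gon: merge 3 vertices and 3 edges, delete both glued faces → V=22, E=51, F=31.
Attach a decagonal pyramid (V=11, E=20, F=11) along a 3-gon: merge 3 vertices and 3 edges, delete both glued faces → V=30, E=68, F=40.
Check: V − E + F = 30 − 68 + 40 = 2.

40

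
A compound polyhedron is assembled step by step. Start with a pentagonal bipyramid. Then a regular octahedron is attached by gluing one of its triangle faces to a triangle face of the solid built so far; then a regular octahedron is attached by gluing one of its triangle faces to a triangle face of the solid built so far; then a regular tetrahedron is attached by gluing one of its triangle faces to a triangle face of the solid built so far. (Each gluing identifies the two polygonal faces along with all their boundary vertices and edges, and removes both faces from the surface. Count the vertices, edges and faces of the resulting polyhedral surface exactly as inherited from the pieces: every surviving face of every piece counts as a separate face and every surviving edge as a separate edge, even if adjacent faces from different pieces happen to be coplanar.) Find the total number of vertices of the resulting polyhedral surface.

A pentagonal bipyramid: V=7, E=15, F=10.
Attach a regular octahedron (V=6, E=12, F=8) along a 3-gon: merge 3 vertices and 3 edges, delete both glued faces → V=10, E=24, F=16.
Attach a regular octahedron (V=6, E=12, F=8) along a 3-gon: merge 3 vertices and 3 edges, delete both glued faces → V=13, E=33, F=22.
Attach a regular tetrahedron (V=4, E=6, F=4) along a 3-gon: merge 3 vertices and 3 edges, delete both glued faces → V=14, E=36, F=24.
Check: V − E + F = 14 − 36 + 24 = 2.

14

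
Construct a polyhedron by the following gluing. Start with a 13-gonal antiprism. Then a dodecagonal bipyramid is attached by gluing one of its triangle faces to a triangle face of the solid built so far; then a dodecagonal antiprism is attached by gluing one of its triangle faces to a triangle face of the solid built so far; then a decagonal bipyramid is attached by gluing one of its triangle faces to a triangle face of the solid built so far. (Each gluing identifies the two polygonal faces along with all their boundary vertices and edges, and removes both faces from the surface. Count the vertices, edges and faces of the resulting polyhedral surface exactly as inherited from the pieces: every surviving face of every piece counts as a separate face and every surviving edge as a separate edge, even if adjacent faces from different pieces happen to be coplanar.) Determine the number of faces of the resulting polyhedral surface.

A 13-gonal antiprism: V=26, E=52, F=28.
Attach a dodecagonal bipyramid (V=14, E=36, F=24) along a 3-gon: merge 3 vertices and 3 edges, delete both glued faces → V=37, E=85, F=50.
Attach a dodecagonal antiprism (V=24, E=48, F=26) along a 3-gon: merge 3 vertices and 3 edges, delete both glued faces → V=58, E=130, F=74.
Attach a decagonal bipyramid (V=12, E=30, F=20) along a 3-gon: merge 3 vertices and 3 edges, delete both glued faces → V=67, E=157, F=92.
Check: V − E + F = 67 − 157 + 92 = 2.

92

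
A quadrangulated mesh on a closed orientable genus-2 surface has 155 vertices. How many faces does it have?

157

χ = 2 − 2·2 = -2, and every face is a square so 4F = 2E.
V − E + F = -2 with E = 4F/2 gives 155 − (4/2 − 1)·F = -2, so F = 157 and E = 314.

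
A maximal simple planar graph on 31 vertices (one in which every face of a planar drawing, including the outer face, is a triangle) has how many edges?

In a plane triangulation 3F = 2E and V − E + F = 2, so E = 3V − 6 = 3·31 − 6 = 87.

87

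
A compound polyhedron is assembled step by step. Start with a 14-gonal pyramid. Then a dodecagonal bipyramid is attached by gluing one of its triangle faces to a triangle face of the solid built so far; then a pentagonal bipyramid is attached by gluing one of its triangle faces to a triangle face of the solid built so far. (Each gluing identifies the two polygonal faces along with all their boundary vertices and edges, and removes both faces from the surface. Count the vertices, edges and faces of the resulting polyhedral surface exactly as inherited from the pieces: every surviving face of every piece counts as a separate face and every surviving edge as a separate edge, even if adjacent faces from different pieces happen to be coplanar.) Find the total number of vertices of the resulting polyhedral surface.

30

A 14-gonal pyramid: V=15, E=28, F=15.
Attach a dodecagonal bipyramid (V=14, E=36, F=24) along a 3-gon: merge 3 vertices and 3 edges, delete both glued faces → V=26, E=61, F=37.
Attach a pentagonal bipyramid (V=7, E=15, F=10) along a 3-gon: merge 3 vertices and 3 edges, delete both glued faces → V=30, E=73, F=45.
Check: V − E + F = 30 − 73 + 45 = 2.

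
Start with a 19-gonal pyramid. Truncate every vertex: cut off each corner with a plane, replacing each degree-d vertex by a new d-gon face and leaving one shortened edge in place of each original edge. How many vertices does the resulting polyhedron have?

The base solid has V = 20, E = 38, F = 20.
Truncation replaces each original edge-end by a new vertex, so V′ = 2E = 76.
Each original edge survives, and each old vertex of degree d contributes d new edges; summing degrees gives Σd = 2E, so E′ = E + 2E = 3E = 114.
Each original face survives and each original vertex becomes one new face: F′ = F + V = 40.

76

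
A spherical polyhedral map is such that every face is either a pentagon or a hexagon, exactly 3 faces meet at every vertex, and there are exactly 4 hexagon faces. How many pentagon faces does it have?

12

Let x be the number of pentagons; then F = 4 + x.
Edge–face incidences: 2E = 6·4 + 5·x = 24 + 5x.
Every vertex has degree 3, so 3V = 2E.
Euler: V − E + F = 2 ⇒ (2E)/3 − E + (4 + x) = 2.
Multiply by 6: 2·(2E) − 3·(2E) + 6·(4 + x) = 12, i.e. 24 + 6x − (24 + 5x) = 12.
Collecting terms: x = 12.
Then 2E = 24 + 5·12 = 84, so E = 42, V = 2E/3 = 28, F = 4 + 12 = 16.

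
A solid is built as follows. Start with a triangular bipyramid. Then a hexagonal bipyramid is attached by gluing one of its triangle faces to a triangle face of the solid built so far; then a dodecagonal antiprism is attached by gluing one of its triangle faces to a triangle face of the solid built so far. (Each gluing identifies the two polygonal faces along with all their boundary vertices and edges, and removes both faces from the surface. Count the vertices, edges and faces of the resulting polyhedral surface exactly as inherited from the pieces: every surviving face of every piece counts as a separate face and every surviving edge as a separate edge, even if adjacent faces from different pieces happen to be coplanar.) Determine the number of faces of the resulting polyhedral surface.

40

A triangular bipyramid: V=5, E=9, F=6.
Attach a hexagonal bipyramid (V=8, E=18, F=12) along a 3-gon: merge 3 vertices and 3 edges, delete both glued faces → V=10, E=24, F=16.
Attach a dodecagonal antiprism (V=24, E=48, F=26) along a 3-gon: merge 3 vertices and 3 edges, delete both glued faces → V=31, E=69, F=40.
Check: V − E + F = 31 − 69 + 40 = 2.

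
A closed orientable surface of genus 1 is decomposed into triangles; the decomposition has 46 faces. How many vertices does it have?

23

χ = 2 − 2·1 = 0, and every face is a triangle so 3F = 2E.
E = 3·46/2 = 69. Then V = 0 + E − F = 0 + 69 − 46 = 23.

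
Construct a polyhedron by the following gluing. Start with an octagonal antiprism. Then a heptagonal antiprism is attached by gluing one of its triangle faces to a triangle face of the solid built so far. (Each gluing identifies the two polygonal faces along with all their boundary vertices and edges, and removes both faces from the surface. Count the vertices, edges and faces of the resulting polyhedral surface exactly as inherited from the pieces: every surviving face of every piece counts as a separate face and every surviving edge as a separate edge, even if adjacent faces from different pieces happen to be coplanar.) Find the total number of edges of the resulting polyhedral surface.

An octagonal antiprism: V=16, E=32, F=18.
Attach a heptagonal antiprism (V=14, E=28, F=16) along a 3-gon: merge 3 vertices and 3 edges, delete both glued faces → V=27, E=57, F=32.
Check: V − E + F = 27 − 57 + 32 = 2.

57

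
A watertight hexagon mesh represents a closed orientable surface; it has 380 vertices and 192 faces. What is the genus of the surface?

Every face is a hexagon, so 2E = 6·192 = 1152, giving E = 576.
χ = V − E + F = 380 − 576 + 192 = -4.
For a closed orientable surface χ = 2 − 2g, so g = (2 − (-4))/2 = 3.

3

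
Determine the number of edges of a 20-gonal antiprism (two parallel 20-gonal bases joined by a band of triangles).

An antiprism on an n-gon has two n-gon caps and 2n triangles: V = 2·20 = 40, E = 4·20 = 80, F = 2·20 + 2 = 42.

80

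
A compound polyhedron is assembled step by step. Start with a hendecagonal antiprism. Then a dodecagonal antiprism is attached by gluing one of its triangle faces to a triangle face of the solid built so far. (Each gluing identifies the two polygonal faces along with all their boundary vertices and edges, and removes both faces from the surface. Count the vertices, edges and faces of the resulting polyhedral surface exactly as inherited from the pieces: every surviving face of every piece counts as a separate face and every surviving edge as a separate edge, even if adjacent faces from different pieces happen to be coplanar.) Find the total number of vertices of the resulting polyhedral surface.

A hendecagonal antiprism: V=22, E=44, F=24.
Attach a dodecagonal antiprism (V=24, E=48, F=26) along a 3-gon: merge 3 vertices and 3 edges, delete both glued faces → V=43, E=89, F=48.
Check: V − E + F = 43 − 89 + 48 = 2.

43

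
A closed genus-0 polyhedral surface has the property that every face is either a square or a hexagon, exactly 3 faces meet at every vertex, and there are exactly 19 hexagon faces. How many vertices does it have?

46

Let x be the number of squares; then F = 19 + x.
Edge–face incidences: 2E = 6·19 + 4·x = 114 + 4x.
Every vertex has degree 3, so 3V = 2E.
Euler: V − E + F = 2 ⇒ (2E)/3 − E + (19 + x) = 2.
Multiply by 6: 2·(2E) − 3·(2E) + 6·(19 + x) = 12, i.e. 114 + 6x − (114 + 4x) = 12.
Collecting terms: 2x = 12, so x = 6.
Then 2E = 114 + 4·6 = 138, so E = 69, V = 2E/3 = 46, F = 19 + 6 = 25.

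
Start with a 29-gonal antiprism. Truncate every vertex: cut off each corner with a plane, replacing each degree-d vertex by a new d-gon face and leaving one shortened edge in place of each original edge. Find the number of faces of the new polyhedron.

The base solid has V = 58, E = 116, F = 60.
Truncation replaces each original edge-end by a new vertex, so V′ = 2E = 232.
Each original edge survives, and each old vertex of degree d contributes d new edges; summing degrees gives Σd = 2E, so E′ = E + 2E = 3E = 348.
Each original face survives and each original vertex becomes one new face: F′ = F + V = 118.

118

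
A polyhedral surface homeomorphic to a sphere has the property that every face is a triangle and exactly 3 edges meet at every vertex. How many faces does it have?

4

Each face has 3 edges and each edge borders two faces, so 2E = 3F.
Each vertex has degree 3, so 3V = 2E and hence V = 3F/3.
Euler: V − E + F = 2 ⇒ (3F/3) − (3F/2) + F = 2.
Multiply by 6: (6 − 9 + 6)F = 12, i.e. 3F = 12.
So F = 4, E = 3·4/2 = 6, V = 3·4/3 = 4.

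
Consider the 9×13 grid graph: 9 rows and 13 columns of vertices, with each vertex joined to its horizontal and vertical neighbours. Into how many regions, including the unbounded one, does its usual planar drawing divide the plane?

97

The grid has V = 9·13 = 117 vertices and E = 9·12 + 13·8 = 212 edges.
F = 2 − V + E = 2 − 117 + 212 = 97.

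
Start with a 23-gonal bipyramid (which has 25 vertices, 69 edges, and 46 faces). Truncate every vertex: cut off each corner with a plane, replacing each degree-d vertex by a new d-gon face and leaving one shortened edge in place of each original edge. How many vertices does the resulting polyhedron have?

Truncation replaces each original edge-end by a new vertex, so V′ = 2E = 138.
Each original edge survives, and each old vertex of degree d contributes d new edges; summing degrees gives Σd = 2E, so E′ = E + 2E = 3E = 207.
Each original face survives and each original vertex becomes one new face: F′ = F + V = 71.

138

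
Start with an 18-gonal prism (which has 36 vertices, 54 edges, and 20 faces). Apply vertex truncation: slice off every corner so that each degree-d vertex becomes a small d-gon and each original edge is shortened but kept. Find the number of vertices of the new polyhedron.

108

Truncation replaces each original edge-end by a new vertex, so V′ = 2E = 108.
Each original edge survives, and each old vertex of degree d contributes d new edges; summing degrees gives Σd = 2E, so E′ = E + 2E = 3E = 162.
Each original face survives and each original vertex becomes one new face: F′ = F + V = 56.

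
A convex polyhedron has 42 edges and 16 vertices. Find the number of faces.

Here V − E + F = 2.
F = 2 − V + E = 2 − 16 + 42 = 28.

28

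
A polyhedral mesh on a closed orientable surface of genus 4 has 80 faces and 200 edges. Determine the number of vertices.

114

For a closed orientable surface of genus 4, χ = 2 − 2·4 = -6.
V = -6 + E − F = -6 + 200 − 80 = 114.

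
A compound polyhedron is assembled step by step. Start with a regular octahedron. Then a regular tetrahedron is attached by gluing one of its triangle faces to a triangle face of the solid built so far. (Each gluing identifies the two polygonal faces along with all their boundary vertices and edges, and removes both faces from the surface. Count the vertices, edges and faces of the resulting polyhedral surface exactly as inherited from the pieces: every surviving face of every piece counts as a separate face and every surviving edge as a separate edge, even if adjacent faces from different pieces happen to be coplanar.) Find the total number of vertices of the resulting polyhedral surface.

7

A regular octahedron: V=6, E=12, F=8.
Attach a regular tetrahedron (V=4, E=6, F=4) along a 3-gon: merge 3 vertices and 3 edges, delete both glued faces → V=7, E=15, F=10.
Check: V − E + F = 7 − 15 + 10 = 2.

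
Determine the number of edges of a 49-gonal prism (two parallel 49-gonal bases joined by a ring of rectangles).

A prism on an n-gon has two n-gon bases and n rectangular sides: V = 2·49 = 98, E = 3·49 = 147, F = 49 + 2 = 51.

147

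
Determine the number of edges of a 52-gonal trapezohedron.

The n-trapezohedron (dual of the n-antiprism) has V = 2·52 + 2 = 106, E = 4·52 = 208, F = 2·52 = 104.

208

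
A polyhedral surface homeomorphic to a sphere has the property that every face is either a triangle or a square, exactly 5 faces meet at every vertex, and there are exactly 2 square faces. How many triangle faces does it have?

Let x be the number of triangles; then F = 2 + x.
Edge–face incidences: 2E = 4·2 + 3·x = 8 + 3x.
Every vertex has degree 5, so 5V = 2E.
Euler: V − E + F = 2 ⇒ (2E)/5 − E + (2 + x) = 2.
Multiply by 10: 2·(2E) − 5·(2E) + 10·(2 + x) = 20, i.e. 20 + 10x − 3·(8 + 3x) = 20.
Collecting terms: x − 4 = 20, so x = 24.
Then 2E = 8 + 3·24 = 80, so E = 40, V = 2E/5 = 16, F = 2 + 24 = 26.

24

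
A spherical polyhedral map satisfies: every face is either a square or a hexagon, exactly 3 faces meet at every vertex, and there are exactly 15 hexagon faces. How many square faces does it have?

6

Let x be the number of squares; then F = 15 + x.
Edge–face incidences: 2E = 6·15 + 4·x = 90 + 4x.
Every vertex has degree 3, so 3V = 2E.
Euler: V − E + F = 2 ⇒ (2E)/3 − E + (15 + x) = 2.
Multiply by 6: 2·(2E) − 3·(2E) + 6·(15 + x) = 12, i.e. 90 + 6x − (90 + 4x) = 12.
Collecting terms: 2x = 12, so x = 6.
Then 2E = 90 + 4·6 = 114, so E = 57, V = 2E/3 = 38, F = 15 + 6 = 21.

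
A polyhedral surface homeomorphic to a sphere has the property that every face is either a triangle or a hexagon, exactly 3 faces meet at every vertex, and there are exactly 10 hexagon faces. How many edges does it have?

Let x be the number of triangles; then F = 10 + x.
Edge–face incidences: 2E = 6·10 + 3·x = 60 + 3x.
Every vertex has degree 3, so 3V = 2E.
Euler: V − E + F = 2 ⇒ (2E)/3 − E + (10 + x) = 2.
Multiply by 6: 2·(2E) − 3·(2E) + 6·(10 + x) = 12, i.e. 60 + 6x − (60 + 3x) = 12.
Collecting terms: 3x = 12, so x = 4.
Then 2E = 60 + 3·4 = 72, so E = 36, V = 2E/3 = 24, F = 10 + 4 = 14.

36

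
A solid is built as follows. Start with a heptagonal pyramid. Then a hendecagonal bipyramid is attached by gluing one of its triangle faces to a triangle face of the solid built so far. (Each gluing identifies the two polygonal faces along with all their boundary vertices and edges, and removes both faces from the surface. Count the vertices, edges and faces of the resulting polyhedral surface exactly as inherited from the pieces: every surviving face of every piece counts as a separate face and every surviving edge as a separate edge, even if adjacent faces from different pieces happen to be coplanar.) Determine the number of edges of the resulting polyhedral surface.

A heptagonal pyramid: V=8, E=14, F=8.
Attach a hendecagonal bipyramid (V=13, E=33, F=22) along a 3-gon: merge 3 vertices and 3 edges, delete both glued faces → V=18, E=44, F=28.
Check: V − E + F = 18 − 44 + 28 = 2.

44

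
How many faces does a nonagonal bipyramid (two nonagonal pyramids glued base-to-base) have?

18

A bipyramid over an n-gon has 2n triangular faces and n + 2 vertices: V = 9 + 2 = 11, E = 3·9 = 27, F = 2·9 = 18.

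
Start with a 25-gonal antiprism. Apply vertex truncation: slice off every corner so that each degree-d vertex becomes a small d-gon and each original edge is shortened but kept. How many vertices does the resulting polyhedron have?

200

The base solid has V = 50, E = 100, F = 52.
Truncation replaces each original edge-end by a new vertex, so V′ = 2E = 200.
Each original edge survives, and each old vertex of degree d contributes d new edges; summing degrees gives Σd = 2E, so E′ = E + 2E = 3E = 300.
Each original face survives and each original vertex becomes one new face: F′ = F + V = 102.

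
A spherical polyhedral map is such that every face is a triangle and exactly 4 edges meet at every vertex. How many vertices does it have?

6

Each face has 3 edges and each edge borders two faces, so 2E = 3F.
Each vertex has degree 4, so 4V = 2E and hence V = 3F/4.
Euler: V − E + F = 2 ⇒ (3F/4) − (3F/2) + F = 2.
Multiply by 8: (6 − 12 + 8)F = 16, i.e. 2F = 16.
So F = 8, E = 3·8/2 = 12, V = 3·8/4 = 6.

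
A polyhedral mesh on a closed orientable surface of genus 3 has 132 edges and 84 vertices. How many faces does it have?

44

For a closed orientable surface of genus 3, χ = 2 − 2·3 = -4.
F = -4 − V + E = -4 − 84 + 132 = 44.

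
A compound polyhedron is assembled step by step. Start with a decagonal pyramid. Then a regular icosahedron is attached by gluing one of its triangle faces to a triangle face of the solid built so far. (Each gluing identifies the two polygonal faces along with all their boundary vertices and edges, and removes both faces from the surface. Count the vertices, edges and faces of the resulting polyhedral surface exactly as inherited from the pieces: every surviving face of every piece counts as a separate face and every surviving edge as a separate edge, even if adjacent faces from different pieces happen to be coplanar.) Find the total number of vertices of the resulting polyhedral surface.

A decagonal pyramid: V=11, E=20, F=11.
Attach a regular icosahedron (V=12, E=30, F=20) along a 3-gon: merge 3 vertices and 3 edges, delete both glued faces → V=20, E=47, F=29.
Check: V − E + F = 20 − 47 + 29 = 2.

20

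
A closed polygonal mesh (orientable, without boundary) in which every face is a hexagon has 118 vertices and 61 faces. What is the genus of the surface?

Every face is a hexagon, so 2E = 6·61 = 366, giving E = 183.
χ = V − E + F = 118 − 183 + 61 = -4.
For a closed orientable surface χ = 2 − 2g, so g = (2 − (-4))/2 = 3.

3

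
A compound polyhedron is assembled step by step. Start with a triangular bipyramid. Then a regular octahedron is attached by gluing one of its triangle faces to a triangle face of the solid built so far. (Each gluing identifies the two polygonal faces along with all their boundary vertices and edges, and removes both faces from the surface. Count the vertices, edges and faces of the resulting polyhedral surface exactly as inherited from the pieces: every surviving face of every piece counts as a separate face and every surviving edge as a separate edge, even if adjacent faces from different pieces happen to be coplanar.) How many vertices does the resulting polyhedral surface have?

8

A triangular bipyramid: V=5, E=9, F=6.
Attach a regular octahedron (V=6, E=12, F=8) along a 3-gon: merge 3 vertices and 3 edges, delete both glued faces → V=8, E=18, F=12.
Check: V − E + F = 8 − 18 + 12 = 2.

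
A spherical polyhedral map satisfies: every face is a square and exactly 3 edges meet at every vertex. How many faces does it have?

Each face has 4 edges and each edge borders two faces, so 2E = 4F.
Each vertex has degree 3, so 3V = 2E and hence V = 4F/3.
Euler: V − E + F = 2 ⇒ (4F/3) − (4F/2) + F = 2.
Multiply by 6: (8 − 12 + 6)F = 12, i.e. 2F = 12.
So F = 6, E = 4·6/2 = 12, V = 4·6/3 = 8.

6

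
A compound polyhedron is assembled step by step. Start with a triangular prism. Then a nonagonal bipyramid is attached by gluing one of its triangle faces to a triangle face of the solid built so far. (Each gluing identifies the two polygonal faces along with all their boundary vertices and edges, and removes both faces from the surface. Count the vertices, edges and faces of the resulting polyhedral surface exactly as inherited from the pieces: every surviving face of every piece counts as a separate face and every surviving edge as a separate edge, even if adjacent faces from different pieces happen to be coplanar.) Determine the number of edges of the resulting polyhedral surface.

A triangular prism: V=6, E=9, F=5.
Attach a nonagonal bipyramid (V=11, E=27, F=18) along a 3-gon: merge 3 vertices and 3 edges, delete both glued faces → V=14, E=33, F=21.
Check: V − E + F = 14 − 33 + 21 = 2.

33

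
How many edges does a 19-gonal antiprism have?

76

An antiprism on an n-gon has two n-gon caps and 2n triangles: V = 2·19 = 38, E = 4·19 = 76, F = 2·19 + 2 = 40.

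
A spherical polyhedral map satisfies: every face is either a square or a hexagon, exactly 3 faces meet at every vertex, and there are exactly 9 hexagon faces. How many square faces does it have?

Let x be the number of squares; then F = 9 + x.
Edge–face incidences: 2E = 6·9 + 4·x = 54 + 4x.
Every vertex has degree 3, so 3V = 2E.
Euler: V − E + F = 2 ⇒ (2E)/3 − E + (9 + x) = 2.
Multiply by 6: 2·(2E) − 3·(2E) + 6·(9 + x) = 12, i.e. 54 + 6x − (54 + 4x) = 12.
Collecting terms: 2x = 12, so x = 6.
Then 2E = 54 + 4·6 = 78, so E = 39, V = 2E/3 = 26, F = 9 + 6 = 15.

6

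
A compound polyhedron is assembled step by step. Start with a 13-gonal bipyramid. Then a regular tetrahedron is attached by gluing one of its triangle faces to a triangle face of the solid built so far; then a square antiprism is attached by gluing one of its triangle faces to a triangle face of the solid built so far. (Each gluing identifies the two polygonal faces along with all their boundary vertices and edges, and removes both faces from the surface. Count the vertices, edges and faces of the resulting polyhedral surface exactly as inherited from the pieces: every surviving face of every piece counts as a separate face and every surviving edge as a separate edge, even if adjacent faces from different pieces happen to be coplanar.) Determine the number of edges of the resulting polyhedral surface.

55

A 13-gonal bipyramid: V=15, E=39, F=26.
Attach a regular tetrahedron (V=4, E=6, F=4) along a 3-gon: merge 3 vertices and 3 edges, delete both glued faces → V=16, E=42, F=28.
Attach a square antiprism (V=8, E=16, F=10) along a 3-gon: merge 3 vertices and 3 edges, delete both glued faces → V=21, E=55, F=36.
Check: V − E + F = 21 − 55 + 36 = 2.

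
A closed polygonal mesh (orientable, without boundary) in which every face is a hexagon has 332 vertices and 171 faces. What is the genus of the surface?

6

Every face is a hexagon, so 2E = 6·171 = 1026, giving E = 513.
χ = V − E + F = 332 − 513 + 171 = -10.
For a closed orientable surface χ = 2 − 2g, so g = (2 − (-10))/2 = 6.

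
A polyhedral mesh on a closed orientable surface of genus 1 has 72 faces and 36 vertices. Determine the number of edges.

For a closed orientable surface of genus 1, χ = 2 − 2·1 = 0.
E = V + F − (0) = 36 + 72 − (0) = 108.

108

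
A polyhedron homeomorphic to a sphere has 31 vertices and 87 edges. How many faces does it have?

Here V − E + F = 2.
F = 2 − V + E = 2 − 31 + 87 = 58.

58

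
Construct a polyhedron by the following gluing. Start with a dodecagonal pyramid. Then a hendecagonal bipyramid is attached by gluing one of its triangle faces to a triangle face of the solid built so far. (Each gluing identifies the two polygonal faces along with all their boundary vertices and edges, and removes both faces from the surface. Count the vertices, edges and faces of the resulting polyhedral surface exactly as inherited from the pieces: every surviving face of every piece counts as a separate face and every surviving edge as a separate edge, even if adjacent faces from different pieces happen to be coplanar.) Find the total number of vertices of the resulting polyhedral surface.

23

A dodecagonal pyramid: V=13, E=24, F=13.
Attach a hendecagonal bipyramid (V=13, E=33, F=22) along a 3-gon: merge 3 vertices and 3 edges, delete both glued faces → V=23, E=54, F=33.
Check: V − E + F = 23 − 54 + 33 = 2.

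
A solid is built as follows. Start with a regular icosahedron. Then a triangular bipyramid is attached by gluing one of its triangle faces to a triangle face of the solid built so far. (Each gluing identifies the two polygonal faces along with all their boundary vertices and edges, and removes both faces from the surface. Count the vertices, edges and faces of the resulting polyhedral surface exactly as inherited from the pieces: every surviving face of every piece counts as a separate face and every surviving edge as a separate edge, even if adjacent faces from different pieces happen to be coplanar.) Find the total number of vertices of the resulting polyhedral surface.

14

A regular icosahedron: V=12, E=30, F=20.
Attach a triangular bipyramid (V=5, E=9, F=6) along a 3-gon: merge 3 vertices and 3 edges, delete both glued faces → V=14, E=36, F=24.
Check: V − E + F = 14 − 36 + 24 = 2.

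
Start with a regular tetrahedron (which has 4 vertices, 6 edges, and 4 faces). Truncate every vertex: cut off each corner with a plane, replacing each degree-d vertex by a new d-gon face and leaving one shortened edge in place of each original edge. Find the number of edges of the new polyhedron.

Truncation replaces each original edge-end by a new vertex, so V′ = 2E = 12.
Each original edge survives, and each old vertex of degree d contributes d new edges; summing degrees gives Σd = 2E, so E′ = E + 2E = 3E = 18.
Each original face survives and each original vertex becomes one new face: F′ = F + V = 8.

18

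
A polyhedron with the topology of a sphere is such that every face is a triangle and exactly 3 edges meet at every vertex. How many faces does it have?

Each face has 3 edges and each edge borders two faces, so 2E = 3F.
Each vertex has degree 3, so 3V = 2E and hence V = 3F/3.
Euler: V − E + F = 2 ⇒ (3F/3) − (3F/2) + F = 2.
Multiply by 6: (6 − 9 + 6)F = 12, i.e. 3F = 12.
So F = 4, E = 3·4/2 = 6, V = 3·4/3 = 4.

4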